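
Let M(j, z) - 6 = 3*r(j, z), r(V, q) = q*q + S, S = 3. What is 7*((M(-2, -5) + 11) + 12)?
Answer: 791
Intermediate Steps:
r(V, q) = 3 + q**2 (r(V, q) = q*q + 3 = q**2 + 3 = 3 + q**2)
M(j, z) = 15 + 3*z**2 (M(j, z) = 6 + 3*(3 + z**2) = 6 + (9 + 3*z**2) = 15 + 3*z**2)
7*((M(-2, -5) + 11) + 12) = 7*(((15 + 3*(-5)**2) + 11) + 12) = 7*(((15 + 3*25) + 11) + 12) = 7*(((15 + 75) + 11) + 12) = 7*((90 + 11) + 12) = 7*(101 + 12) = 7*113 = 791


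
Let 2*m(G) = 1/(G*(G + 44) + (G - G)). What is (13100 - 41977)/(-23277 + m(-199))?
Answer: 1781422130/1435958129 ≈ 1.2406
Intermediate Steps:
m(G) = 1/(2*G*(44 + G)) (m(G) = 1/(2*(G*(G + 44) + (G - G))) = 1/(2*(G*(44 + G) + 0)) = 1/(2*((G*(44 + G)))) = (1/(G*(44 + G)))/2 = 1/(2*G*(44 + G)))
(13100 - 41977)/(-23277 + m(-199)) = (13100 - 41977)/(-23277 + (1/2)/(-199*(44 - 199))) = -28877/(-23277 + (1/2)*(-1/199)/(-155)) = -28877/(-23277 + (1/2)*(-1/199)*(-1/155)) = -28877/(-23277 + 1/61690) = -28877/(-1435958129/61690) = -28877*(-61690/1435958129) = 1781422130/1435958129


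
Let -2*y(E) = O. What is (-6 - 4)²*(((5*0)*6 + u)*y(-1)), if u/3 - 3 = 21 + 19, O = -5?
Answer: 32250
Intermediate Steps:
y(E) = 5/2 (y(E) = -½*(-5) = 5/2)
u = 129 (u = 9 + 3*(21 + 19) = 9 + 3*40 = 9 + 120 = 129)
(-6 - 4)²*(((5*0)*6 + u)*y(-1)) = (-6 - 4)²*(((5*0)*6 + 129)*(5/2)) = (-10)²*((0*6 + 129)*(5/2)) = 100*((0 + 129)*(5/2)) = 100*(129*(5/2)) = 100*(645/2) = 32250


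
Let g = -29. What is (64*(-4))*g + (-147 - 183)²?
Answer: 116324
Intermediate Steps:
(64*(-4))*g + (-147 - 183)² = (64*(-4))*(-29) + (-147 - 183)² = -256*(-29) + (-330)² = 7424 + 108900 = 116324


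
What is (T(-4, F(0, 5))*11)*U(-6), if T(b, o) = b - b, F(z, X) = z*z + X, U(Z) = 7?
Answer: 0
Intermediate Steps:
F(z, X) = X + z² (F(z, X) = z² + X = X + z²)
T(b, o) = 0
(T(-4, F(0, 5))*11)*U(-6) = (0*11)*7 = 0*7 = 0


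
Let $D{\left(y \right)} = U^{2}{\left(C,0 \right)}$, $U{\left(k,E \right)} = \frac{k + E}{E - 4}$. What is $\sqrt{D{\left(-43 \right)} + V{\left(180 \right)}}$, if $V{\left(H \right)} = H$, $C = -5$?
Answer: $\frac{\sqrt{2905}}{4} \approx 13.475$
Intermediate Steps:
$U{\left(k,E \right)} = \frac{E + k}{-4 + E}$
$D{\left(y \right)} = \frac{25}{16}$ ($D{\left(y \right)} = \left(\frac{0 - 5}{-4 + 0}\right)^{2} = \left(\frac{1}{-4} \left(-5\right)\right)^{2} = \left(\left(- \frac{1}{4}\right) \left(-5\right)\right)^{2} = \left(\frac{5}{4}\right)^{2} = \frac{25}{16}$)
$\sqrt{D{\left(-43 \right)} + V{\left(180 \right)}} = \sqrt{\frac{25}{16} + 180} = \sqrt{\frac{2905}{16}} = \frac{\sqrt{2905}}{4}$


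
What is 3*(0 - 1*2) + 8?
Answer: 2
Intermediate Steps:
3*(0 - 1*2) + 8 = 3*(0 - 2) + 8 = 3*(-2) + 8 = -6 + 8 = 2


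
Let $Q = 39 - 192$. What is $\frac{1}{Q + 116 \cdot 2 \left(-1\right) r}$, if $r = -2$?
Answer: $\frac{1}{311} \approx 0.0032154$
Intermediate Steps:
$Q = -153$ ($Q = 39 - 192 = -153$)
$\frac{1}{Q + 116 \cdot 2 \left(-1\right) r} = \frac{1}{-153 + 116 \cdot 2 \left(-1\right) \left(-2\right)} = \frac{1}{-153 + 116 \left(\left(-2\right) \left(-2\right)\right)} = \frac{1}{-153 + 116 \cdot 4} = \frac{1}{-153 + 464} = \frac{1}{311}$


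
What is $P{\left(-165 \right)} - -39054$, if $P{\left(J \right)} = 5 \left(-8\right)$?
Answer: $39014$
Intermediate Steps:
$P{\left(J \right)} = -40$
$P{\left(-165 \right)} - -39054 = -40 - -39054 = -40 + 39054 = 39014$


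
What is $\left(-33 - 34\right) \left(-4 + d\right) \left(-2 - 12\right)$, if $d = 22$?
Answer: $16884$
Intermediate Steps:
$\left(-33 - 34\right) \left(-4 + d\right) \left(-2 - 12\right) = \left(-33 - 34\right) \left(-4 + 22\right) \left(-2 - 12\right) = - 67 \cdot 18 \left(-14\right) = \left(-67\right) \left(-252\right) = 16884$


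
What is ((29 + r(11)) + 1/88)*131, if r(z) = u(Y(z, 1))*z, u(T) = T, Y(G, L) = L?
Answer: 461251/88 ≈ 5241.5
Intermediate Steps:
r(z) = z (r(z) = 1*z = z)
((29 + r(11)) + 1/88)*131 = ((29 + 11) + 1/88)*131 = (40 + 1/88)*131 = (3521/88)*131 = 461251/88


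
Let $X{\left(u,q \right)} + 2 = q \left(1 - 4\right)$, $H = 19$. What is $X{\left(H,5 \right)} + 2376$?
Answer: $2359$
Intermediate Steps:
$X{\left(u,q \right)} = -2 - 3 q$ ($X{\left(u,q \right)} = -2 + q \left(1 - 4\right) = -2 + q \left(-3\right) = -2 - 3 q$)
$X{\left(H,5 \right)} + 2376 = \left(-2 - 15\right) + 2376 = -17 + 2376 = 2359$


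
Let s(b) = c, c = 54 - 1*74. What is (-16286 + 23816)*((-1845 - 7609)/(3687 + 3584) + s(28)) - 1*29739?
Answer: -1382433489/7271 ≈ -1.9013e+5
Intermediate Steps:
c = -20 (c = 54 - 74 = -20)
s(b) = -20
(-16286 + 23816)*((-1845 - 7609)/(3687 + 3584) + s(28)) - 1*29739 = (-16286 + 23816)*((-1845 - 7609)/(3687 + 3584) - 20) - 1*29739 = 7530*(-9454/7271 - 20) - 29739 = 7530*(-154874/7271) - 29739 = -1166201220/7271 - 29739 = -1382433489/7271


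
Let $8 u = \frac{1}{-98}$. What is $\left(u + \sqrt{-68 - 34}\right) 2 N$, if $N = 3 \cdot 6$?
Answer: $- \frac{9}{196} + 36 i \sqrt{102} \approx -0.045918 + 363.58 i$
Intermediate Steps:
$N = 18$
$u = - \frac{1}{784}$ ($u = \frac{1}{8 \left(-98\right)} = \frac{1}{8} \left(- \frac{1}{98}\right) = - \frac{1}{784} \approx -0.0012755$)
$\left(u + \sqrt{-68 - 34}\right) 2 N = \left(- \frac{1}{784} + \sqrt{-68 - 34}\right) 2 \cdot 18 = \left(- \frac{1}{784} + \sqrt{-102}\right) 36 = \left(- \frac{1}{784} + i \sqrt{102}\right) 36 = - \frac{9}{196} + 36 i \sqrt{102}$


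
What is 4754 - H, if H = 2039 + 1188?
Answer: 1527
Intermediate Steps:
H = 3227
4754 - H = 4754 - 1*3227 = 4754 - 3227 = 1527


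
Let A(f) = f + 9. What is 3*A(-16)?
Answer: -21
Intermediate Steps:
A(f) = 9 + f
3*A(-16) = 3*(9 - 16) = 3*(-7) = -21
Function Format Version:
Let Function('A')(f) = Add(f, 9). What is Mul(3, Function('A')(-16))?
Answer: -21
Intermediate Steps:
Function('A')(f) = Add(9, f)
Mul(3, Function('A')(-16)) = Mul(3, Add(9, -16)) = Mul(3, -7) = -21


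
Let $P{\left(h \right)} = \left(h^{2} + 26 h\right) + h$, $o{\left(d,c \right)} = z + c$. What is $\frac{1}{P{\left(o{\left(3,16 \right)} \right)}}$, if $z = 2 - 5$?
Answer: $\frac{1}{520} \approx 0.0019231$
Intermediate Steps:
$z = -3$ ($z = 2 - 5 = -3$)
$o{\left(d,c \right)} = -3 + c$
$P{\left(h \right)} = h^{2} + 27 h$
$\frac{1}{P{\left(o{\left(3,16 \right)} \right)}} = \frac{1}{\left(-3 + 16\right) \left(27 + \left(-3 + 16\right)\right)} = \frac{1}{13 \left(27 + 13\right)} = \frac{1}{13 \cdot 40} = \frac{1}{520}$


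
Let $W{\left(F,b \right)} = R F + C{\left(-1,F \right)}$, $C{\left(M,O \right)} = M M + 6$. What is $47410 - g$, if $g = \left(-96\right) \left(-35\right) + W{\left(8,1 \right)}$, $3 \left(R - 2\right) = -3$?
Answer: $44035$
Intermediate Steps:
$R = 1$ ($R = 2 + \frac{1}{3} \left(-3\right) = 2 - 1 = 1$)
$C{\left(M,O \right)} = 6 + M^{2}$ ($C{\left(M,O \right)} = M^{2} + 6 = 6 + M^{2}$)
$W{\left(F,b \right)} = 7 + F$ ($W{\left(F,b \right)} = 1 F + \left(6 + \left(-1\right)^{2}\right) = F + \left(6 + 1\right) = F + 7 = 7 + F$)
$g = 3375$ ($g = \left(-96\right) \left(-35\right) + \left(7 + 8\right) = 3360 + 15 = 3375$)
$47410 - g = 47410 - 3375 = 44035$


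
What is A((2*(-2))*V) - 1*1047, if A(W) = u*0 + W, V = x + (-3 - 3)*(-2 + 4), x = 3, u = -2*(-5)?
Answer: -1011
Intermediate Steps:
u = 10
V = -9 (V = 3 + (-3 - 3)*(-2 + 4) = 3 - 6*2 = 3 - 12 = -9)
A(W) = W (A(W) = 10*0 + W = 0 + W = W)
A((2*(-2))*V) - 1*1047 = (2*(-2))*(-9) - 1*1047 = -4*(-9) - 1047 = 36 - 1047 = -1011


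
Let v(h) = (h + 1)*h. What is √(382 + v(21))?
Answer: 2*√211 ≈ 29.052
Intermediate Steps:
v(h) = h*(1 + h) (v(h) = (1 + h)*h = h*(1 + h))
√(382 + v(21)) = √(382 + 21*(1 + 21)) = √(382 + 21*22) = √(382 + 462) = √844 = 2*√211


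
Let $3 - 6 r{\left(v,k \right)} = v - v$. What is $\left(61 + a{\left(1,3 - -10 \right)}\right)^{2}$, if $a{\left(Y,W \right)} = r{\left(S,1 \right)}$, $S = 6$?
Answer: $\frac{15129}{4} \approx 3782.3$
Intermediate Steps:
$r{\left(v,k \right)} = \frac{1}{2}$ ($r{\left(v,k \right)} = \frac{1}{2} - \frac{v - v}{6} = \frac{1}{2} - 0 = \frac{1}{2} + 0 = \frac{1}{2}$)
$a{\left(Y,W \right)} = \frac{1}{2}$
$\left(61 + a{\left(1,3 - -10 \right)}\right)^{2} = \left(61 + \frac{1}{2}\right)^{2} = \left(\frac{123}{2}\right)^{2} = \frac{15129}{4}$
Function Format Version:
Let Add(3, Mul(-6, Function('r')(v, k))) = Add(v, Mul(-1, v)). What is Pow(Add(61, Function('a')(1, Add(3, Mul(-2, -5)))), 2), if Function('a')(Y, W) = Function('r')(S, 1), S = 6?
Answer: Rational(15129, 4) ≈ 3782.3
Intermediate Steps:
Function('r')(v, k) = Rational(1, 2) (Function('r')(v, k) = Add(Rational(1, 2), Mul(Rational(-1, 6), Add(v, Mul(-1, v)))) = Add(Rational(1, 2), Mul(Rational(-1, 6), 0)) = Add(Rational(1, 2), 0) = Rational(1, 2))
Function('a')(Y, W) = Rational(1, 2)
Pow(Add(61, Function('a')(1, Add(3, Mul(-2, -5)))), 2) = Pow(Add(61, Rational(1, 2)), 2) = Pow(Rational(123, 2), 2) = Rational(15129, 4)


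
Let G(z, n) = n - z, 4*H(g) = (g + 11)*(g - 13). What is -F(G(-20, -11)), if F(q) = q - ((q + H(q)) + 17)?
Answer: -3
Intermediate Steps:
H(g) = (-13 + g)*(11 + g)/4 (H(g) = ((g + 11)*(g - 13))/4 = ((11 + g)*(-13 + g))/4 = ((-13 + g)*(11 + g))/4 = (-13 + g)*(11 + g)/4)
F(q) = 75/4 + q/2 - q²/4 (F(q) = q - ((q + (-143/4 - q/2 + q²/4)) + 17) = q - ((-143/4 + q/2 + q²/4) + 17) = q - (-75/4 + q/2 + q²/4) = q + (75/4 - q/2 - q²/4) = 75/4 + q/2 - q²/4)
-F(G(-20, -11)) = -(75/4 + (-11 - 1*(-20))/2 - (-11 - 1*(-20))²/4) = -(75/4 + (-11 + 20)/2 - (-11 + 20)²/4) = -(75/4 + (½)*9 - ¼*9²) = -(75/4 + 9/2 - ¼*81) = -(75/4 + 9/2 - 81/4) = -1*3 = -3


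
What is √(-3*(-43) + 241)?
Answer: √370 ≈ 19.235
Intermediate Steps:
√(-3*(-43) + 241) = √(129 + 241) = √370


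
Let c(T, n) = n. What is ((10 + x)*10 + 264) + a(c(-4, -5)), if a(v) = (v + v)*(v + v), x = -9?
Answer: 374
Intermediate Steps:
a(v) = 4*v² (a(v) = (2*v)*(2*v) = 4*v²)
((10 + x)*10 + 264) + a(c(-4, -5)) = ((10 - 9)*10 + 264) + 4*(-5)² = (1*10 + 264) + 4*25 = (10 + 264) + 100 = 274 + 100 = 374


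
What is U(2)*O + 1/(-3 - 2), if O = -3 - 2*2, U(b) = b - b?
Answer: -⅕ ≈ -0.20000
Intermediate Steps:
U(b) = 0
O = -7 (O = -3 - 4 = -7)
U(2)*O + 1/(-3 - 2) = 0*(-7) + 1/(-3 - 2) = 0 + 1/(-5) = 0 - ⅕ = -⅕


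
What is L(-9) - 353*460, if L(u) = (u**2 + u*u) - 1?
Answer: -162219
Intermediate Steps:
L(u) = -1 + 2*u**2 (L(u) = (u**2 + u**2) - 1 = 2*u**2 - 1 = -1 + 2*u**2)
L(-9) - 353*460 = (-1 + 2*(-9)**2) - 353*460 = (-1 + 2*81) - 162380 = (-1 + 162) - 162380 = 161 - 162380 = -162219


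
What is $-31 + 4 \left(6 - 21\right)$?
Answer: $-91$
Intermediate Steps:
$-31 + 4 \left(6 - 21\right) = -31 + 4 \left(-15\right) = -31 - 60 = -91$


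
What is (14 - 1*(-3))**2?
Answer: 289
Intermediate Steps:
(14 - 1*(-3))**2 = (14 + 3)**2 = 17**2 = 289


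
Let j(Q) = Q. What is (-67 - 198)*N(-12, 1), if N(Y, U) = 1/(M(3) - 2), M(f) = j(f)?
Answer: -265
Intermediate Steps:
M(f) = f
N(Y, U) = 1 (N(Y, U) = 1/(3 - 2) = 1/1 = 1)
(-67 - 198)*N(-12, 1) = (-67 - 198)*1 = -265*1 = -265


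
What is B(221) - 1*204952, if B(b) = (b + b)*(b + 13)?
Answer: -101524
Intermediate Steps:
B(b) = 2*b*(13 + b) (B(b) = (2*b)*(13 + b) = 2*b*(13 + b))
B(221) - 1*204952 = 2*221*(13 + 221) - 1*204952 = 2*221*234 - 204952 = 103428 - 204952 = -101524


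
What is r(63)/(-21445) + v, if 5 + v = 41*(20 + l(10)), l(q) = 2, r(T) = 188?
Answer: 19235977/21445 ≈ 896.99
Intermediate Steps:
v = 897 (v = -5 + 41*(20 + 2) = -5 + 41*22 = -5 + 902 = 897)
r(63)/(-21445) + v = 188/(-21445) + 897 = 188*(-1/21445) + 897 = -188/21445 + 897 = 19235977/21445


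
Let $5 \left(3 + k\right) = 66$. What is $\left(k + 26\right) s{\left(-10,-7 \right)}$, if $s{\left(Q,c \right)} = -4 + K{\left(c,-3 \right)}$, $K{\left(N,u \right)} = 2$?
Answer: $- \frac{362}{5} \approx -72.4$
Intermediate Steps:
$k = \frac{51}{5}$ ($k = -3 + \frac{1}{5} \cdot 66 = -3 + \frac{66}{5} = \frac{51}{5} \approx 10.2$)
$s{\left(Q,c \right)} = -2$ ($s{\left(Q,c \right)} = -4 + 2 = -2$)
$\left(k + 26\right) s{\left(-10,-7 \right)} = \left(\frac{51}{5} + 26\right) \left(-2\right) = \frac{181}{5} \left(-2\right) = - \frac{362}{5}$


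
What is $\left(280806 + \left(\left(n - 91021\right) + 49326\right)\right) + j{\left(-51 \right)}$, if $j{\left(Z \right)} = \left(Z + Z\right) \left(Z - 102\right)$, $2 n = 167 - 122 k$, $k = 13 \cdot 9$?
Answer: $\frac{495327}{2} \approx 2.4766 \cdot 10^{5}$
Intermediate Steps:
$k = 117$
$n = - \frac{14107}{2}$ ($n = \frac{167 - 14274}{2} = \frac{1}{2} \left(-14107\right) = - \frac{14107}{2} \approx -7053.5$)
$j{\left(Z \right)} = 2 Z \left(-102 + Z\right)$
$\left(280806 + \left(\left(n - 91021\right) + 49326\right)\right) + j{\left(-51 \right)} = \left(280806 + \left(\left(- \frac{14107}{2} - 91021\right) + 49326\right)\right) + 2 \left(-51\right) \left(-102 - 51\right) = \left(280806 + \left(- \frac{196149}{2} + 49326\right)\right) + 2 \left(-51\right) \left(-153\right) = \left(280806 - \frac{97497}{2}\right) + 15606 = \frac{464115}{2} + 15606 = \frac{495327}{2}$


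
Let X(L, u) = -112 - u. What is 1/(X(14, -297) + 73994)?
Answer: 1/74179 ≈ 1.3481e-5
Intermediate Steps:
1/(X(14, -297) + 73994) = 1/((-112 - 1*(-297)) + 73994) = 1/((-112 + 297) + 73994) = 1/(185 + 73994) = 1/74179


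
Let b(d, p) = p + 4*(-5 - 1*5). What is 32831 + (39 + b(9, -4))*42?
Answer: 32621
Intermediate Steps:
b(d, p) = -40 + p (b(d, p) = p + 4*(-5 - 5) = p + 4*(-10) = p - 40 = -40 + p)
32831 + (39 + b(9, -4))*42 = 32831 + (39 + (-40 - 4))*42 = 32831 + (39 - 44)*42 = 32831 - 5*42 = 32831 - 210 = 32621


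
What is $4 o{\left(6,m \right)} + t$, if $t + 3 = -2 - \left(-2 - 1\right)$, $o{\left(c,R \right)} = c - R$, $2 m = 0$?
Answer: $22$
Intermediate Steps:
$m = 0$ ($m = \frac{1}{2} \cdot 0 = 0$)
$t = -2$ ($t = -3 - -1 = -3 + \left(-2 + 3\right) = -3 + 1 = -2$)
$4 o{\left(6,m \right)} + t = 4 \left(6 - 0\right) - 2 = 4 \left(6 + 0\right) - 2 = 4 \cdot 6 - 2 = 24 - 2 = 22$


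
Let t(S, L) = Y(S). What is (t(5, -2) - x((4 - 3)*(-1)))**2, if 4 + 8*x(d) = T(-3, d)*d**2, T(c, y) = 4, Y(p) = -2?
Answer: 4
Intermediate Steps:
t(S, L) = -2
x(d) = -1/2 + d**2/2 (x(d) = -1/2 + (4*d**2)/8 = -1/2 + d**2/2)
(t(5, -2) - x((4 - 3)*(-1)))**2 = (-2 - (-1/2 + ((4 - 3)*(-1))**2/2))**2 = (-2 - (-1/2 + (1*(-1))**2/2))**2 = (-2 - (-1/2 + (1/2)*(-1)**2))**2 = (-2 - (-1/2 + (1/2)*1))**2 = (-2 - (-1/2 + 1/2))**2 = (-2 - 1*0)**2 = (-2 + 0)**2 = (-2)**2 = 4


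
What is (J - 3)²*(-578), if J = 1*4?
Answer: -578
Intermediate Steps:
J = 4
(J - 3)²*(-578) = (4 - 3)²*(-578) = 1²*(-578) = 1*(-578) = -578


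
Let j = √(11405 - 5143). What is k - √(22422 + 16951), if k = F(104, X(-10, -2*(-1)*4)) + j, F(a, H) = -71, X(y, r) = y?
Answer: -71 + √6262 - √39373 ≈ -190.29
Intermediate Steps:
j = √6262 ≈ 79.133
k = -71 + √6262 ≈ 8.1328
k - √(22422 + 16951) = (-71 + √6262) - √(22422 + 16951) = (-71 + √6262) - √39373 = -71 + √6262 - √39373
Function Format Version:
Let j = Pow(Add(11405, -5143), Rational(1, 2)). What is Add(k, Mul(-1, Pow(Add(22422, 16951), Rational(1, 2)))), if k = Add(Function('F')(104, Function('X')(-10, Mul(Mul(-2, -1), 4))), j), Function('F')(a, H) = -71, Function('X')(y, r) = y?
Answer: Add(-71, Pow(6262, Rational(1, 2)), Mul(-1, Pow(39373, Rational(1, 2)))) ≈ -190.29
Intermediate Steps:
j = Pow(6262, Rational(1, 2)) ≈ 79.133
k = Add(-71, Pow(6262, Rational(1, 2))) ≈ 8.1328
Add(k, Mul(-1, Pow(Add(22422, 16951), Rational(1, 2)))) = Add(Add(-71, Pow(6262, Rational(1, 2))), Mul(-1, Pow(Add(22422, 16951), Rational(1, 2)))) = Add(Add(-71, Pow(6262, Rational(1, 2))), Mul(-1, Pow(39373, Rational(1, 2)))) = Add(-71, Pow(6262, Rational(1, 2)), Mul(-1, Pow(39373, Rational(1, 2))))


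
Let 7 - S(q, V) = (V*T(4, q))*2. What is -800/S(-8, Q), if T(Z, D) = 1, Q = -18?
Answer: -800/43 ≈ -18.605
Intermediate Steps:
S(q, V) = 7 - 2*V (S(q, V) = 7 - V*1*2 = 7 - V*2 = 7 - 2*V)
-800/S(-8, Q) = -800/(7 - 2*(-18)) = -800/(7 + 36) = -800/43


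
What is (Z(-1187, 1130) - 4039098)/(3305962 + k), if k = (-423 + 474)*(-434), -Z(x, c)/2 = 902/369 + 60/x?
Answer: -21574867541/17540567262 ≈ -1.2300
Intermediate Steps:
Z(x, c) = -44/9 - 120/x (Z(x, c) = -2*(902/369 + 60/x) = -2*(902*(1/369) + 60/x) = -2*(22/9 + 60/x) = -44/9 - 120/x)
k = -22134 (k = 51*(-434) = -22134)
(Z(-1187, 1130) - 4039098)/(3305962 + k) = ((-44/9 - 120/(-1187)) - 4039098)/(3305962 - 22134) = ((-44/9 - 120*(-1/1187)) - 4039098)/3283828 = ((-44/9 + 120/1187) - 4039098)*(1/3283828) = (-51148/10683 - 4039098)*(1/3283828) = -43149735082/10683*1/3283828 = -21574867541/17540567262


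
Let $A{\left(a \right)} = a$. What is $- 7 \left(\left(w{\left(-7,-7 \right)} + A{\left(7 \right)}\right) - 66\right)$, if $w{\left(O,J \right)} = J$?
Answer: $462$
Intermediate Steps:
$- 7 \left(\left(w{\left(-7,-7 \right)} + A{\left(7 \right)}\right) - 66\right) = - 7 \left(\left(-7 + 7\right) - 66\right) = - 7 \left(0 - 66\right) = \left(-7\right) \left(-66\right) = 462$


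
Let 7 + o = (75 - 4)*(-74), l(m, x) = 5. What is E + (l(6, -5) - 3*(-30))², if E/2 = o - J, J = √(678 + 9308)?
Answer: -1497 - 2*√9986 ≈ -1696.9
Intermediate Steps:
J = √9986 ≈ 99.930
o = -5261 (o = -7 + (75 - 4)*(-74) = -7 + 71*(-74) = -7 - 5254 = -5261)
E = -10522 - 2*√9986 (E = 2*(-5261 - √9986) = -10522 - 2*√9986 ≈ -10722.)
E + (l(6, -5) - 3*(-30))² = (-10522 - 2*√9986) + (5 - 3*(-30))² = (-10522 - 2*√9986) + (5 + 90)² = (-10522 - 2*√9986) + 95² = (-10522 - 2*√9986) + 9025 = -1497 - 2*√9986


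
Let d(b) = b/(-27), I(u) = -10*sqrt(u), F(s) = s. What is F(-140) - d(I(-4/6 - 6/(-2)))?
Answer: -140 - 10*sqrt(21)/81 ≈ -140.57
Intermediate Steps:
d(b) = -b/27 (d(b) = b*(-1/27) = -b/27)
F(-140) - d(I(-4/6 - 6/(-2))) = -140 - (-1)*(-10*sqrt(-4/6 - 6/(-2)))/27 = -140 - (-1)*(-10*sqrt(-4*1/6 - 6*(-1/2)))/27 = -140 - (-1)*(-10*sqrt(-2/3 + 3))/27 = -140 - (-1)*(-10*sqrt(21)/3)/27 = -140 - 10*sqrt(21)/81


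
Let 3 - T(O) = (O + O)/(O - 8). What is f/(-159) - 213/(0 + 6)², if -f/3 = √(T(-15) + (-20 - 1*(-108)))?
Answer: -71/12 + √47449/1219 ≈ -5.7380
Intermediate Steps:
T(O) = 3 - 2*O/(-8 + O) (T(O) = 3 - (O + O)/(O - 8) = 3 - 2*O/(-8 + O))
f = -3*√47449/23 (f = -3*√((-24 - 15)/(-8 - 15) + (-20 - 1*(-108))) = -3*√(-39/(-23) + (-20 + 108)) = -3*√(-1/23*(-39) + 88) = -3*√(39/23 + 88) = -3*√47449/23 ≈ -28.412)
f/(-159) - 213/(0 + 6)² = -3*√47449/23/(-159) - 213/(0 + 6)² = -3*√47449/23*(-1/159) - 213/(6²) = √47449/1219 - 213/36 = √47449/1219 - 213*1/36 = √47449/1219 - 71/12 = -71/12 + √47449/1219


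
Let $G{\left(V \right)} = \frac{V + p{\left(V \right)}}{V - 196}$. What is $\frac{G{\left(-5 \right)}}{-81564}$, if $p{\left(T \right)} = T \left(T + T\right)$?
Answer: $\frac{5}{1821596} \approx 2.7448 \cdot 10^{-6}$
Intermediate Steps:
$p{\left(T \right)} = 2 T^{2}$ ($p{\left(T \right)} = T 2 T = 2 T^{2}$)
$G{\left(V \right)} = \frac{V + 2 V^{2}}{-196 + V}$ ($G{\left(V \right)} = \frac{V + 2 V^{2}}{V - 196} = \frac{V + 2 V^{2}}{-196 + V}$)
$\frac{G{\left(-5 \right)}}{-81564} = \frac{\left(-5\right) \frac{1}{-196 - 5} \left(1 + 2 \left(-5\right)\right)}{-81564} = - \frac{5 \left(1 - 10\right)}{-201} \left(- \frac{1}{81564}\right) = \left(-5\right) \left(- \frac{1}{201}\right) \left(-9\right) \left(- \frac{1}{81564}\right) = \left(- \frac{15}{67}\right) \left(- \frac{1}{81564}\right) = \frac{5}{1821596}$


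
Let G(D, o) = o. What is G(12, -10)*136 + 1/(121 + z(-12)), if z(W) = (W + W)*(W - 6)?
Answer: -752079/553 ≈ -1360.0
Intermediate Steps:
z(W) = 2*W*(-6 + W) (z(W) = (2*W)*(-6 + W) = 2*W*(-6 + W))
G(12, -10)*136 + 1/(121 + z(-12)) = -10*136 + 1/(121 + 2*(-12)*(-6 - 12)) = -1360 + 1/(121 + 2*(-12)*(-18)) = -1360 + 1/(121 + 432) = -1360 + 1/553 = -752079/553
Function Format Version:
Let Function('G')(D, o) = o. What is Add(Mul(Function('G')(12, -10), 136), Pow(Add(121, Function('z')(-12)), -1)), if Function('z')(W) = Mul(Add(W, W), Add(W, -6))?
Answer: Rational(-752079, 553) ≈ -1360.0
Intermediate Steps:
Function('z')(W) = Mul(2, W, Add(-6, W)) (Function('z')(W) = Mul(Mul(2, W), Add(-6, W)) = Mul(2, W, Add(-6, W)))
Add(Mul(Function('G')(12, -10), 136), Pow(Add(121, Function('z')(-12)), -1)) = Add(Mul(-10, 136), Pow(Add(121, Mul(2, -12, Add(-6, -12))), -1)) = Add(-1360, Pow(Add(121, Mul(2, -12, -18)), -1)) = Add(-1360, Pow(Add(121, 432), -1)) = Add(-1360, Pow(553, -1)) = Add(-1360, Rational(1, 553)) = Rational(-752079, 553)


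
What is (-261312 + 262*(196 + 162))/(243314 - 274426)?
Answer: 41879/7778 ≈ 5.3843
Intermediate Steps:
(-261312 + 262*(196 + 162))/(243314 - 274426) = (-261312 + 262*358)/(-31112) = (-261312 + 93796)*(-1/31112) = -167516*(-1/31112) = 41879/7778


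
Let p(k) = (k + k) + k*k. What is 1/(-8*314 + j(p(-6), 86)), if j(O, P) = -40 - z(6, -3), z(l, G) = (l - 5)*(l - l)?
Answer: -1/2552 ≈ -0.00039185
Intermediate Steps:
z(l, G) = 0 (z(l, G) = (-5 + l)*0 = 0)
p(k) = k² + 2*k (p(k) = 2*k + k² = k² + 2*k)
j(O, P) = -40 (j(O, P) = -40 - 1*0 = -40 + 0 = -40)
1/(-8*314 + j(p(-6), 86)) = 1/(-8*314 - 40) = 1/(-2512 - 40) = 1/(-2552) = -1/2552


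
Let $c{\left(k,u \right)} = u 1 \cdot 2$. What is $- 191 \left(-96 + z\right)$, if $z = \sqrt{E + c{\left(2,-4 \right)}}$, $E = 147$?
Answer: $18336 - 191 \sqrt{139} \approx 16084.0$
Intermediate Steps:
$c{\left(k,u \right)} = 2 u$ ($c{\left(k,u \right)} = u 2 = 2 u$)
$z = \sqrt{139}$ ($z = \sqrt{147 + 2 \left(-4\right)} = \sqrt{147 - 8} = \sqrt{139} \approx 11.79$)
$- 191 \left(-96 + z\right) = - 191 \left(-96 + \sqrt{139}\right) = 18336 - 191 \sqrt{139}$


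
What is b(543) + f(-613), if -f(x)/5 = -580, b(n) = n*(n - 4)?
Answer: 295577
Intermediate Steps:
b(n) = n*(-4 + n)
f(x) = 2900 (f(x) = -5*(-580) = 2900)
b(543) + f(-613) = 543*(-4 + 543) + 2900 = 543*539 + 2900 = 292677 + 2900 = 295577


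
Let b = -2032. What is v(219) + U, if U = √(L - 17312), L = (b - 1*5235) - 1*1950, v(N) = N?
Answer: 219 + I*√26529 ≈ 219.0 + 162.88*I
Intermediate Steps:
L = -9217 (L = (-2032 - 1*5235) - 1*1950 = (-2032 - 5235) - 1950 = -7267 - 1950 = -9217)
U = I*√26529 (U = √(-9217 - 17312) = √(-26529) = I*√26529 ≈ 162.88*I)
v(219) + U = 219 + I*√26529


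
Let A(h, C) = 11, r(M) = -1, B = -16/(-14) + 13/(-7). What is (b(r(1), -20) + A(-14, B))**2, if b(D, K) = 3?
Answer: 196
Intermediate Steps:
B = -5/7 (B = -16*(-1/14) + 13*(-1/7) = 8/7 - 13/7 = -5/7 ≈ -0.71429)
(b(r(1), -20) + A(-14, B))**2 = (3 + 11)**2 = 14**2 = 196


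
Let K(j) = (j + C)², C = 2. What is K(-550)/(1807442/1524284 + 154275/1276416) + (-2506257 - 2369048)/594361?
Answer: 28938286098421506452473/125915714752239991 ≈ 2.2982e+5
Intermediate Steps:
K(j) = (2 + j)² (K(j) = (j + 2)² = (2 + j)²)
K(-550)/(1807442/1524284 + 154275/1276416) + (-2506257 - 2369048)/594361 = (2 - 550)²/(1807442/1524284 + 154275/1276416) + (-2506257 - 2369048)/594361 = (-548)²/(1807442*(1/1524284) + 154275*(1/1276416)) - 4875305*1/594361 = 300304/(903721/762142 + 51425/425472) - 4875305/594361 = 300304/(211850566831/162135040512) - 4875305/594361 = 300304*(162135040512/211850566831) - 4875305/594361 = 48689801205915648/211850566831 - 4875305/594361 = 28938286098421506452473/125915714752239991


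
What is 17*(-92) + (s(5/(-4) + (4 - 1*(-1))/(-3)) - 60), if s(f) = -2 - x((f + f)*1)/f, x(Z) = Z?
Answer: -1628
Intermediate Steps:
s(f) = -4 (s(f) = -2 - (f + f)*1/f = -2 - (2*f)*1/f = -2 - 2*f/f = -2 - 1*2 = -2 - 2 = -4)
17*(-92) + (s(5/(-4) + (4 - 1*(-1))/(-3)) - 60) = 17*(-92) + (-4 - 60) = -1564 - 64 = -1628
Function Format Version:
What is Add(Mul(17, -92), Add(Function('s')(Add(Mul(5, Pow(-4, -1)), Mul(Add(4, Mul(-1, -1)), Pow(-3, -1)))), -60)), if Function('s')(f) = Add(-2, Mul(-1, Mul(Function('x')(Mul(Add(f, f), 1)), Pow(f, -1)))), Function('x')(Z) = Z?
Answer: -1628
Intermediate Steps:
Function('s')(f) = -4 (Function('s')(f) = Add(-2, Mul(-1, Mul(Mul(Add(f, f), 1), Pow(f, -1)))) = Add(-2, Mul(-1, Mul(Mul(Mul(2, f), 1), Pow(f, -1)))) = Add(-2, Mul(-1, Mul(Mul(2, f), Pow(f, -1)))) = Add(-2, Mul(-1, 2)) = Add(-2, -2) = -4)
Add(Mul(17, -92), Add(Function('s')(Add(Mul(5, Pow(-4, -1)), Mul(Add(4, Mul(-1, -1)), Pow(-3, -1)))), -60)) = Add(Mul(17, -92), Add(-4, -60)) = Add(-1564, -64) = -1628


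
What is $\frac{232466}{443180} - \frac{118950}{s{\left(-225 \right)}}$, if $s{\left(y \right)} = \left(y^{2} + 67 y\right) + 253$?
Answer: $- \frac{22196640401}{7933586770} \approx -2.7978$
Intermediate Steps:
$s{\left(y \right)} = 253 + y^{2} + 67 y$
$\frac{232466}{443180} - \frac{118950}{s{\left(-225 \right)}} = \frac{232466}{443180} - \frac{118950}{253 + \left(-225\right)^{2} + 67 \left(-225\right)} = 232466 \cdot \frac{1}{443180} - \frac{118950}{253 + 50625 - 15075} = \frac{116233}{221590} - \frac{118950}{35803} = - \frac{22196640401}{7933586770}$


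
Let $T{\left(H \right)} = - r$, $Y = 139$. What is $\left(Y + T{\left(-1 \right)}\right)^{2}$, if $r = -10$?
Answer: $22201$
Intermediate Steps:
$T{\left(H \right)} = 10$ ($T{\left(H \right)} = \left(-1\right) \left(-10\right) = 10$)
$\left(Y + T{\left(-1 \right)}\right)^{2} = \left(139 + 10\right)^{2} = 149^{2} = 22201$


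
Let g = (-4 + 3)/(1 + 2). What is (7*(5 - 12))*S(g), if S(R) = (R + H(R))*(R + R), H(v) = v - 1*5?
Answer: -1666/9 ≈ -185.11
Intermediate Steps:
H(v) = -5 + v (H(v) = v - 5 = -5 + v)
g = -⅓ (g = -1/3 = -1*⅓ = -⅓ ≈ -0.33333)
S(R) = 2*R*(-5 + 2*R) (S(R) = (R + (-5 + R))*(R + R) = (-5 + 2*R)*(2*R) = 2*R*(-5 + 2*R))
(7*(5 - 12))*S(g) = (7*(5 - 12))*(2*(-⅓)*(-5 + 2*(-⅓))) = (7*(-7))*(2*(-⅓)*(-5 - ⅔)) = -98*(-1)*(-17)/(3*3) = -49*34/9 = -1666/9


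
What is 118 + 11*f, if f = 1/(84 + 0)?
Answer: 9923/84 ≈ 118.13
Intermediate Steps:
f = 1/84 ≈ 0.011905
118 + 11*f = 118 + 11*(1/84) = 118 + 11/84 = 9923/84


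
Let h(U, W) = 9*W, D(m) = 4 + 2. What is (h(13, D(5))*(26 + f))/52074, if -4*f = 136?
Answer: -24/2893 ≈ -0.0082959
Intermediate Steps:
f = -34 (f = -¼*136 = -34)
D(m) = 6
(h(13, D(5))*(26 + f))/52074 = ((9*6)*(26 - 34))/52074 = (54*(-8))*(1/52074) = -432*1/52074 = -24/2893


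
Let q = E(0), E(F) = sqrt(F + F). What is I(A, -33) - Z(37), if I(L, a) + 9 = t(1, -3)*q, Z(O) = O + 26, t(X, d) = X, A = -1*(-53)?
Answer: -72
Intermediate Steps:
A = 53
E(F) = sqrt(2)*sqrt(F) (E(F) = sqrt(2*F) = sqrt(2)*sqrt(F))
q = 0 (q = sqrt(2)*sqrt(0) = sqrt(2)*0 = 0)
Z(O) = 26 + O
I(L, a) = -9 (I(L, a) = -9 + 1*0 = -9 + 0 = -9)
I(A, -33) - Z(37) = -9 - (26 + 37) = -9 - 1*63 = -9 - 63 = -72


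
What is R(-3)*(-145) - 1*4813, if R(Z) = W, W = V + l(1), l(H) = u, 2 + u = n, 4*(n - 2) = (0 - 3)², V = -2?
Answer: -19397/4 ≈ -4849.3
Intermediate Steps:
n = 17/4 (n = 2 + (0 - 3)²/4 = 2 + (¼)*(-3)² = 2 + (¼)*9 = 2 + 9/4 = 17/4 ≈ 4.2500)
u = 9/4 (u = -2 + 17/4 = 9/4 ≈ 2.2500)
l(H) = 9/4
W = ¼ (W = -2 + 9/4 = ¼ ≈ 0.25000)
R(Z) = ¼
R(-3)*(-145) - 1*4813 = (¼)*(-145) - 1*4813 = -145/4 - 4813 = -19397/4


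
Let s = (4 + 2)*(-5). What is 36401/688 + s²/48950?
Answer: 35648963/673552 ≈ 52.927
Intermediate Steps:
s = -30 (s = 6*(-5) = -30)
36401/688 + s²/48950 = 36401/688 + (-30)²/48950 = 36401*(1/688) + 900*(1/48950) = 36401/688 + 18/979 = 35648963/673552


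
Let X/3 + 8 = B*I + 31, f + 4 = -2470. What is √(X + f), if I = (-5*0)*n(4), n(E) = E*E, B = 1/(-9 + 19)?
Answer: I*√2405 ≈ 49.041*I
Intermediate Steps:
f = -2474 (f = -4 - 2470 = -2474)
B = ⅒ (B = 1/10 = ⅒ ≈ 0.10000)
n(E) = E²
I = 0 (I = -5*0*4² = 0*16 = 0)
X = 69 (X = -24 + 3*((⅒)*0 + 31) = -24 + 3*(0 + 31) = -24 + 3*31 = -24 + 93 = 69)
√(X + f) = √(69 - 2474) = √(-2405) = I*√2405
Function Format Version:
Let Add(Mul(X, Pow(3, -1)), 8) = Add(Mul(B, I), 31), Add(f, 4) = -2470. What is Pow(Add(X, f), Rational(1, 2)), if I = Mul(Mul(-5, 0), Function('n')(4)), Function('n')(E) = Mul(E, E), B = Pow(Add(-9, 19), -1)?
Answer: Mul(I, Pow(2405, Rational(1, 2))) ≈ Mul(49.041, I)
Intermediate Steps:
f = -2474 (f = Add(-4, -2470) = -2474)
B = Rational(1, 10) (B = Pow(10, -1) = Rational(1, 10) ≈ 0.10000)
Function('n')(E) = Pow(E, 2)
I = 0 (I = Mul(Mul(-5, 0), Pow(4, 2)) = Mul(0, 16) = 0)
X = 69 (X = Add(-24, Mul(3, Add(Mul(Rational(1, 10), 0), 31))) = Add(-24, Mul(3, Add(0, 31))) = Add(-24, Mul(3, 31)) = Add(-24, 93) = 69)
Pow(Add(X, f), Rational(1, 2)) = Pow(Add(69, -2474), Rational(1, 2)) = Pow(-2405, Rational(1, 2)) = Mul(I, Pow(2405, Rational(1, 2)))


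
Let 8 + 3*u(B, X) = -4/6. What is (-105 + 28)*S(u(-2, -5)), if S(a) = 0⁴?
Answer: 0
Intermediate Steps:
u(B, X) = -26/9 (u(B, X) = -8/3 + (-4/6)/3 = -8/3 + (-4*⅙)/3 = -8/3 + (⅓)*(-⅔) = -8/3 - 2/9 = -26/9)
S(a) = 0
(-105 + 28)*S(u(-2, -5)) = (-105 + 28)*0 = -77*0 = 0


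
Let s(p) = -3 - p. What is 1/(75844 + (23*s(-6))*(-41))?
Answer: 1/73015 ≈ 1.3696e-5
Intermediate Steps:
1/(75844 + (23*s(-6))*(-41)) = 1/(75844 + (23*(-3 - 1*(-6)))*(-41)) = 1/(75844 + (23*(-3 + 6))*(-41)) = 1/(75844 + (23*3)*(-41)) = 1/(75844 + 69*(-41)) = 1/(75844 - 2829) = 1/73015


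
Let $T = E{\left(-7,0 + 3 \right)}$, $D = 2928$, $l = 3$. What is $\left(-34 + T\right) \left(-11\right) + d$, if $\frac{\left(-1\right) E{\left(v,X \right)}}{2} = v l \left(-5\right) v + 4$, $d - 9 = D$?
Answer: $-12771$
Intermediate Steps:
$d = 2937$ ($d = 9 + 2928 = 2937$)
$E{\left(v,X \right)} = -8 + 30 v^{2}$ ($E{\left(v,X \right)} = - 2 \left(v 3 \left(-5\right) v + 4\right) = - 2 \left(3 v \left(-5\right) v + 4\right) = - 2 \left(- 15 v v + 4\right) = - 2 \left(- 15 v^{2} + 4\right) = - 2 \left(4 - 15 v^{2}\right) = -8 + 30 v^{2}$)
$T = 1462$ ($T = -8 + 30 \left(-7\right)^{2} = -8 + 30 \cdot 49 = -8 + 1470 = 1462$)
$\left(-34 + T\right) \left(-11\right) + d = \left(-34 + 1462\right) \left(-11\right) + 2937 = 1428 \left(-11\right) + 2937 = -15708 + 2937 = -12771$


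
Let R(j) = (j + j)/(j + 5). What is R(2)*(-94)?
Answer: -376/7 ≈ -53.714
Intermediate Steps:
R(j) = 2*j/(5 + j) (R(j) = (2*j)/(5 + j) = 2*j/(5 + j))
R(2)*(-94) = (2*2/(5 + 2))*(-94) = (2*2/7)*(-94) = (2*2*(1/7))*(-94) = (4/7)*(-94) = -376/7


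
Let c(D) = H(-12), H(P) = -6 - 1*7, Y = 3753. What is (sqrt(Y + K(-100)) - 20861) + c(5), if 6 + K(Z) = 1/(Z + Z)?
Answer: -20874 + sqrt(1498798)/20 ≈ -20813.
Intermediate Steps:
K(Z) = -6 + 1/(2*Z) (K(Z) = -6 + 1/(Z + Z) = -6 + 1/(2*Z))
H(P) = -13 (H(P) = -6 - 7 = -13)
c(D) = -13
(sqrt(Y + K(-100)) - 20861) + c(5) = (sqrt(3753 + (-6 + (1/2)/(-100))) - 20861) - 13 = (sqrt(3753 + (-6 + (1/2)*(-1/100))) - 20861) - 13 = (sqrt(3753 + (-6 - 1/200)) - 20861) - 13 = (sqrt(3753 - 1201/200) - 20861) - 13 = (sqrt(749399/200) - 20861) - 13 = (sqrt(1498798)/20 - 20861) - 13 = (-20861 + sqrt(1498798)/20) - 13 = -20874 + sqrt(1498798)/20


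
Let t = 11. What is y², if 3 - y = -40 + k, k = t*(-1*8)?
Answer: 17161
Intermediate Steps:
k = -88 (k = 11*(-1*8) = 11*(-8) = -88)
y = 131 (y = 3 - (-40 - 88) = 3 - 1*(-128) = 3 + 128 = 131)
y² = 131² = 17161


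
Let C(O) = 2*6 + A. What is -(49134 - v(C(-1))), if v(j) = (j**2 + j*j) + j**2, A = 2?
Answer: -48546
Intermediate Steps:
C(O) = 14 (C(O) = 2*6 + 2 = 12 + 2 = 14)
v(j) = 3*j**2 (v(j) = (j**2 + j**2) + j**2 = 2*j**2 + j**2 = 3*j**2)
-(49134 - v(C(-1))) = -(49134 - 3*14**2) = -(49134 - 3*196) = -(49134 - 1*588) = -(49134 - 588) = -1*48546 = -48546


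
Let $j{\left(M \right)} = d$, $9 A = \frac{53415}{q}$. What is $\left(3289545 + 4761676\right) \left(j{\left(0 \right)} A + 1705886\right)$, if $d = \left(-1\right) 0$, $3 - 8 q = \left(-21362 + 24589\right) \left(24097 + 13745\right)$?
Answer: $13734465186806$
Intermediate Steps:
$q = - \frac{122116131}{8}$ ($q = \frac{3}{8} - \frac{\left(-21362 + 24589\right) \left(24097 + 13745\right)}{8} = \frac{3}{8} - \frac{3227 \cdot 37842}{8} = \frac{3}{8} - \frac{61058067}{4} = - \frac{122116131}{8} \approx -1.5265 \cdot 10^{7}$)
$d = 0$
$A = - \frac{47480}{122116131}$ ($A = \frac{53415 \frac{1}{- \frac{122116131}{8}}}{9} = \frac{53415 \left(- \frac{8}{122116131}\right)}{9} = \frac{1}{9} \left(- \frac{47480}{13568459}\right) = - \frac{47480}{122116131} \approx -0.00038881$)
$j{\left(M \right)} = 0$
$\left(3289545 + 4761676\right) \left(j{\left(0 \right)} A + 1705886\right) = \left(3289545 + 4761676\right) \left(0 \left(- \frac{47480}{122116131}\right) + 1705886\right) = 8051221 \left(0 + 1705886\right) = 8051221 \cdot 1705886 = 13734465186806$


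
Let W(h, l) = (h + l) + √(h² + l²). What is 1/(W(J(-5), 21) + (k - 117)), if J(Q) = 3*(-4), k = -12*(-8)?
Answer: 4/147 + √65/147 ≈ 0.082056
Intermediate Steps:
k = 96
J(Q) = -12
W(h, l) = h + l + √(h² + l²)
1/(W(J(-5), 21) + (k - 117)) = 1/((-12 + 21 + √((-12)² + 21²)) + (96 - 117)) = 1/((-12 + 21 + √(144 + 441)) - 21) = 1/((-12 + 21 + √585) - 21) = 1/((-12 + 21 + 3*√65) - 21) = 1/((9 + 3*√65) - 21) = 1/(-12 + 3*√65)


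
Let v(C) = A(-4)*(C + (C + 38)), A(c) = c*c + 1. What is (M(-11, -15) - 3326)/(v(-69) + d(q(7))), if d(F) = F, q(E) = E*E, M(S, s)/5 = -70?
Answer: 3676/1651 ≈ 2.2265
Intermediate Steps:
M(S, s) = -350 (M(S, s) = 5*(-70) = -350)
q(E) = E²
A(c) = 1 + c² (A(c) = c² + 1 = 1 + c²)
v(C) = 646 + 34*C (v(C) = (1 + (-4)²)*(C + (C + 38)) = (1 + 16)*(C + (38 + C)) = 17*(38 + 2*C) = 646 + 34*C)
(M(-11, -15) - 3326)/(v(-69) + d(q(7))) = (-350 - 3326)/((646 + 34*(-69)) + 7²) = -3676/((646 - 2346) + 49) = -3676/(-1700 + 49) = -3676/(-1651) = -3676*(-1/1651) = 3676/1651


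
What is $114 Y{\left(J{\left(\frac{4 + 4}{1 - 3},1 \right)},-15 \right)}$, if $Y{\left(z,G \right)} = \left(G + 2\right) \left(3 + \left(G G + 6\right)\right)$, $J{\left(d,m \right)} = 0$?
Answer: $-346788$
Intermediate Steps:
$Y{\left(z,G \right)} = \left(2 + G\right) \left(9 + G^{2}\right)$ ($Y{\left(z,G \right)} = \left(2 + G\right) \left(3 + \left(G^{2} + 6\right)\right) = \left(2 + G\right) \left(3 + \left(6 + G^{2}\right)\right) = \left(2 + G\right) \left(9 + G^{2}\right)$)
$114 Y{\left(J{\left(\frac{4 + 4}{1 - 3},1 \right)},-15 \right)} = 114 \left(18 + \left(-15\right)^{3} + 2 \left(-15\right)^{2} + 9 \left(-15\right)\right) = 114 \left(18 - 3375 + 2 \cdot 225 - 135\right) = 114 \left(18 - 3375 + 450 - 135\right) = 114 \left(-3042\right) = -346788$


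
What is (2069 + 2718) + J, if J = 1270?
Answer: 6057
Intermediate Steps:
(2069 + 2718) + J = (2069 + 2718) + 1270 = 4787 + 1270 = 6057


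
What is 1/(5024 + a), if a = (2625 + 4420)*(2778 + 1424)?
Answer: 1/29608114 ≈ 3.3775e-8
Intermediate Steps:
a = 29603090 (a = 7045*4202 = 29603090)
1/(5024 + a) = 1/(5024 + 29603090) = 1/29608114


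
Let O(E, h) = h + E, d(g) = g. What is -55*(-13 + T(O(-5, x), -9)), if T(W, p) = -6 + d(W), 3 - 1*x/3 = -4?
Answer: 165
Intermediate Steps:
x = 21 (x = 9 - 3*(-4) = 9 + 12 = 21)
O(E, h) = E + h
T(W, p) = -6 + W
-55*(-13 + T(O(-5, x), -9)) = -55*(-13 + (-6 + (-5 + 21))) = -55*(-13 + (-6 + 16)) = -55*(-13 + 10) = -55*(-3) = 165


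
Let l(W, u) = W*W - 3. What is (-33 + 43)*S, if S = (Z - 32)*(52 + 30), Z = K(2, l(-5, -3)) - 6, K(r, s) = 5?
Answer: -27060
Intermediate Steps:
l(W, u) = -3 + W**2 (l(W, u) = W**2 - 3 = -3 + W**2)
Z = -1 (Z = 5 - 6 = -1)
S = -2706 (S = (-1 - 32)*(52 + 30) = -33*82 = -2706)
(-33 + 43)*S = (-33 + 43)*(-2706) = 10*(-2706) = -27060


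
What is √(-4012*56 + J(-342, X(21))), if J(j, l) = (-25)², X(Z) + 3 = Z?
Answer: I*√224047 ≈ 473.34*I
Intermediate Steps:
X(Z) = -3 + Z
J(j, l) = 625
√(-4012*56 + J(-342, X(21))) = √(-4012*56 + 625) = √(-224672 + 625) = √(-224047) = I*√224047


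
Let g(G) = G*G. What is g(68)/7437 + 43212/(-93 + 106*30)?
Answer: 37293548/2550891 ≈ 14.620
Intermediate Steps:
g(G) = G**2
g(68)/7437 + 43212/(-93 + 106*30) = 68**2/7437 + 43212/(-93 + 106*30) = 4624*(1/7437) + 43212/(-93 + 3180) = 4624/7437 + 43212/3087 = 4624/7437 + 43212*(1/3087) = 4624/7437 + 14404/1029 = 37293548/2550891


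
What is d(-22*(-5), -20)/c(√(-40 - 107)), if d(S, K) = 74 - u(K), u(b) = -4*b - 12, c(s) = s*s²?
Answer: 2*I*√3/1029 ≈ 0.0033665*I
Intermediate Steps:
c(s) = s³
u(b) = -12 - 4*b
d(S, K) = 86 + 4*K (d(S, K) = 74 - (-12 - 4*K) = 74 + (12 + 4*K) = 86 + 4*K)
d(-22*(-5), -20)/c(√(-40 - 107)) = (86 + 4*(-20))/((√(-40 - 107))³) = (86 - 80)/((√(-147))³) = 6/((7*I*√3)³) = 6/((-1029*I*√3)) = 6*(I*√3/3087) = 2*I*√3/1029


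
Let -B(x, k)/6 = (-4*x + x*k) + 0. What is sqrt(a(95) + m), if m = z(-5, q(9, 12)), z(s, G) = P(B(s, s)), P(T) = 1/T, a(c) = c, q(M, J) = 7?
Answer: sqrt(769470)/90 ≈ 9.7466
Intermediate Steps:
B(x, k) = 24*x - 6*k*x (B(x, k) = -6*((-4*x + x*k) + 0) = -6*((-4*x + k*x) + 0) = -6*(-4*x + k*x) = 24*x - 6*k*x)
z(s, G) = 1/(6*s*(4 - s))
m = -1/270 (m = -1/6/(-5*(-4 - 5)) = -1/6*(-1/5)/(-9) = -1/6*(-1/5)*(-1/9) = -1/270 ≈ -0.0037037)
sqrt(a(95) + m) = sqrt(95 - 1/270) = sqrt(25649/270) = sqrt(769470)/90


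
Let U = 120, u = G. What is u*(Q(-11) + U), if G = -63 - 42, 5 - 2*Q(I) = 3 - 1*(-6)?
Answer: -12390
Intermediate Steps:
Q(I) = -2 (Q(I) = 5/2 - (3 - 1*(-6))/2 = 5/2 - (3 + 6)/2 = 5/2 - ½*9 = 5/2 - 9/2 = -2)
G = -105
u = -105
u*(Q(-11) + U) = -105*(-2 + 120) = -105*118 = -12390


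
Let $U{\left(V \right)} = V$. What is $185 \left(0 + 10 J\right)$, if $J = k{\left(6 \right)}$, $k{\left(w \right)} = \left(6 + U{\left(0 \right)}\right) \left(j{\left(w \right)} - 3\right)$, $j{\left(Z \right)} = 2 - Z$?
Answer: $-77700$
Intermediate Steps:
$k{\left(w \right)} = -6 - 6 w$ ($k{\left(w \right)} = \left(6 + 0\right) \left(\left(2 - w\right) - 3\right) = 6 \left(-1 - w\right) = -6 - 6 w$)
$J = -42$ ($J = -6 - 36 = -42$)
$185 \left(0 + 10 J\right) = 185 \left(0 + 10 \left(-42\right)\right) = 185 \left(0 - 420\right) = 185 \left(-420\right) = -77700$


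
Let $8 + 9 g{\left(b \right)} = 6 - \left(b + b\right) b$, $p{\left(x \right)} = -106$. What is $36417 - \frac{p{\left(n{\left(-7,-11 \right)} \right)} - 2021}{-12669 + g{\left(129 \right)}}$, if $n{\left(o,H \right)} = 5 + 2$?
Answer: $\frac{5364387042}{147305} \approx 36417.0$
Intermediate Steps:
$n{\left(o,H \right)} = 7$
$g{\left(b \right)} = - \frac{2}{9} - \frac{2 b^{2}}{9}$ ($g{\left(b \right)} = - \frac{8}{9} + \frac{6 - \left(b + b\right) b}{9} = - \frac{8}{9} + \frac{6 - 2 b b}{9} = - \frac{8}{9} + \frac{6 - 2 b^{2}}{9} = - \frac{8}{9} - \left(- \frac{2}{3} + \frac{2 b^{2}}{9}\right) = - \frac{2}{9} - \frac{2 b^{2}}{9}$)
$36417 - \frac{p{\left(n{\left(-7,-11 \right)} \right)} - 2021}{-12669 + g{\left(129 \right)}} = 36417 - \frac{-106 - 2021}{-12669 - \left(\frac{2}{9} + \frac{2 \cdot 129^{2}}{9}\right)} = 36417 - - \frac{2127}{-12669 - \frac{33284}{9}} = 36417 - - \frac{2127}{- \frac{147305}{9}} = 36417 - \left(-2127\right) \left(- \frac{9}{147305}\right) = 36417 - \frac{19143}{147305} = \frac{5364387042}{147305}$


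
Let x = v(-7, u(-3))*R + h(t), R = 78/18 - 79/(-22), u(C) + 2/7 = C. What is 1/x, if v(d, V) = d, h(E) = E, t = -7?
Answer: -66/4123 ≈ -0.016008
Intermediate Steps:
u(C) = -2/7 + C
R = 523/66 (R = 78*(1/18) - 79*(-1/22) = 13/3 + 79/22 = 523/66 ≈ 7.9242)
x = -4123/66 (x = -7*523/66 - 7 = -3661/66 - 7 = -4123/66 ≈ -62.470)
1/x = 1/(-4123/66) = -66/4123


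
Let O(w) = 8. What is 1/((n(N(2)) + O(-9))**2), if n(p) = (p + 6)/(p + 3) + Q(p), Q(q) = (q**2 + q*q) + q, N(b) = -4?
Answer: 1/1156 ≈ 0.00086505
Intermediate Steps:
Q(q) = q + 2*q**2 (Q(q) = (q**2 + q**2) + q = 2*q**2 + q = q + 2*q**2)
n(p) = p*(1 + 2*p) + (6 + p)/(3 + p) (n(p) = (p + 6)/(p + 3) + p*(1 + 2*p) = (6 + p)/(3 + p) + p*(1 + 2*p) = p*(1 + 2*p) + (6 + p)/(3 + p))
1/((n(N(2)) + O(-9))**2) = 1/(((6 + 2*(-4)**3 + 4*(-4) + 7*(-4)**2)/(3 - 4) + 8)**2) = 1/(((6 + 2*(-64) - 16 + 7*16)/(-1) + 8)**2) = 1/((-(6 - 128 - 16 + 112) + 8)**2) = 1/((-1*(-26) + 8)**2) = 1/((26 + 8)**2) = 1/(34**2) = 1/1156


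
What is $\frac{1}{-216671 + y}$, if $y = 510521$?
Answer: $\frac{1}{293850} \approx 3.4031 \cdot 10^{-6}$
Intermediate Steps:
$\frac{1}{-216671 + y} = \frac{1}{-216671 + 510521} = \frac{1}{293850}$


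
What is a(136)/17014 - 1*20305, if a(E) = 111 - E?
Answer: -345469295/17014 ≈ -20305.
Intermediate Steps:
a(136)/17014 - 1*20305 = (111 - 1*136)/17014 - 1*20305 = (111 - 136)*(1/17014) - 20305 = -25*1/17014 - 20305 = -25/17014 - 20305 = -345469295/17014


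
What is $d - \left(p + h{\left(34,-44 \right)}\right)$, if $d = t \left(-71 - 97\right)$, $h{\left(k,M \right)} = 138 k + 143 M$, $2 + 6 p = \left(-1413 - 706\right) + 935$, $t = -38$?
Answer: $\frac{24545}{3} \approx 8181.7$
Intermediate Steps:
$p = - \frac{593}{3}$ ($p = - \frac{1}{3} + \frac{\left(-1413 - 706\right) + 935}{6} = - \frac{1}{3} + \frac{-2119 + 935}{6} = - \frac{1}{3} + \frac{1}{6} \left(-1184\right) = - \frac{1}{3} - \frac{592}{3} = - \frac{593}{3} \approx -197.67$)
$d = 6384$ ($d = - 38 \left(-71 - 97\right) = \left(-38\right) \left(-168\right) = 6384$)
$d - \left(p + h{\left(34,-44 \right)}\right) = 6384 - \left(- \frac{593}{3} + \left(138 \cdot 34 + 143 \left(-44\right)\right)\right) = 6384 - \left(- \frac{593}{3} + \left(4692 - 6292\right)\right) = 6384 - \left(- \frac{593}{3} - 1600\right) = 6384 - - \frac{5393}{3} = 6384 + \frac{5393}{3} = \frac{24545}{3}$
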